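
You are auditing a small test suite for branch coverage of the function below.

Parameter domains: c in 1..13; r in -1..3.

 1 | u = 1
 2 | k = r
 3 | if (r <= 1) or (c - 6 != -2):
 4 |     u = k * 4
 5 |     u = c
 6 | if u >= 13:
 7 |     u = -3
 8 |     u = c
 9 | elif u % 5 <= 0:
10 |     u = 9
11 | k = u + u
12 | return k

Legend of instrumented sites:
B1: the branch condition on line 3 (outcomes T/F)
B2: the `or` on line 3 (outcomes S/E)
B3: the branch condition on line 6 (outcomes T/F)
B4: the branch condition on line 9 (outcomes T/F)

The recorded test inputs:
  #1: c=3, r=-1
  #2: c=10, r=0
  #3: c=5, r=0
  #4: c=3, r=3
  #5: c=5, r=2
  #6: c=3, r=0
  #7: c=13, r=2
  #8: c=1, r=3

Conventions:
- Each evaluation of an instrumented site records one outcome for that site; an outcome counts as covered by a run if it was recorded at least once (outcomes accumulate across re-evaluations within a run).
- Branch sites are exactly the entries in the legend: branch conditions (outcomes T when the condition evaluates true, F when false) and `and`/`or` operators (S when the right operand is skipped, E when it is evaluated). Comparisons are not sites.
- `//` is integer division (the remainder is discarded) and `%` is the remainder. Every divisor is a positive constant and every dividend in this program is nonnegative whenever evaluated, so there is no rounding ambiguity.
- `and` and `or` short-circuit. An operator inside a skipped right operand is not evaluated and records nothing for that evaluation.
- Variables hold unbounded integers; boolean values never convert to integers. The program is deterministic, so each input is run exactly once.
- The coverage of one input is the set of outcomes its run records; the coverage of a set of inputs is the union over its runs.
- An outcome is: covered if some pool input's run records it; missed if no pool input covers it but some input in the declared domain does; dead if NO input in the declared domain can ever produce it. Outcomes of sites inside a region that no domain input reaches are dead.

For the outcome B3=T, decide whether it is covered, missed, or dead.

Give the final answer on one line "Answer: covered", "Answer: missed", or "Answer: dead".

B3=T is recorded by pool input(s) 7 -> covered

Answer: covered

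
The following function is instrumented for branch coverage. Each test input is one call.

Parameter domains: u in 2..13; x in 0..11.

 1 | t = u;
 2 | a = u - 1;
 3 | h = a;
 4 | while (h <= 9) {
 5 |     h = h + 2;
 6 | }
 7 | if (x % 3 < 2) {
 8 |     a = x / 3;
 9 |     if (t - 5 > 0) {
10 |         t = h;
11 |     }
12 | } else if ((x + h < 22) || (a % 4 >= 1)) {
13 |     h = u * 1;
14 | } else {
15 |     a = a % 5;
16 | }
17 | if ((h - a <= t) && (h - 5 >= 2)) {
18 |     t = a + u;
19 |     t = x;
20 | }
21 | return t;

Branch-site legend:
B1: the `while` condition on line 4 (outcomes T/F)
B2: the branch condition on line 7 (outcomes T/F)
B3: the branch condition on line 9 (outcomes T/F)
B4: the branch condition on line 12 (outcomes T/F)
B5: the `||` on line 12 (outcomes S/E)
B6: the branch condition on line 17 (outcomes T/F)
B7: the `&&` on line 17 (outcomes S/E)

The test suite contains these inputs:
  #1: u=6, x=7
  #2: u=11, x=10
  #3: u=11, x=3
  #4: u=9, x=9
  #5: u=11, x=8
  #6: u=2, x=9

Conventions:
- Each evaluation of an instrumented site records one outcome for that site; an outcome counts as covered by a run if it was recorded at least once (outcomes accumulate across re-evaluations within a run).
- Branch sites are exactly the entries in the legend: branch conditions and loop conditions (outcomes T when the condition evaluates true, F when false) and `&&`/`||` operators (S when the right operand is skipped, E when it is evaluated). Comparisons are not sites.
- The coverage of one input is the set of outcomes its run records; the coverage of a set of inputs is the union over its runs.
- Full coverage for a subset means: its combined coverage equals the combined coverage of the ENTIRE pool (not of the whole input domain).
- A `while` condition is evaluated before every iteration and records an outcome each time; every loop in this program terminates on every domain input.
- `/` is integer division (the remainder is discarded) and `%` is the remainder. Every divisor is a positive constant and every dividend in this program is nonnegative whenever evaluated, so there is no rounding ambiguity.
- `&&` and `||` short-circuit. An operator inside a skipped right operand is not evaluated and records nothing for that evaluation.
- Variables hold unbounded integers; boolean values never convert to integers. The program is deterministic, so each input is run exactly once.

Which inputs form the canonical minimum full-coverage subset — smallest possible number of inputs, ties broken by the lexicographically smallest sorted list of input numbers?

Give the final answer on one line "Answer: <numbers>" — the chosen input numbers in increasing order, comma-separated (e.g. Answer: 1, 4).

test 1 (u=6, x=7) fires B1->T, B1->T, B1->T, B1->F, B2->T, B3->T, B7->E, B6->T; hits B1=T, B1=F, B2=T, B3=T, B6=T, B7=E
test 2 (u=11, x=10) fires B1->F, B2->T, B3->T, B7->E, B6->T; hits B1=F, B2=T, B3=T, B6=T, B7=E
test 3 (u=11, x=3) fires B1->F, B2->T, B3->T, B7->E, B6->T; hits B1=F, B2=T, B3=T, B6=T, B7=E
test 4 (u=9, x=9) fires B1->T, B1->F, B2->T, B3->T, B7->E, B6->T; hits B1=T, B1=F, B2=T, B3=T, B6=T, B7=E
test 5 (u=11, x=8) fires B1->F, B2->F, B5->S, B4->T, B7->E, B6->T; hits B1=F, B2=F, B4=T, B5=S, B6=T, B7=E
test 6 (u=2, x=9) fires B1->T, B1->T, B1->T, B1->T, B1->T, B1->F, B2->T, B3->F, B7->S, B6->F; hits B1=T, B1=F, B2=T, B3=F, B6=F, B7=S
together the pool reaches 12 outcomes: B1=T, B1=F, B2=T, B2=F, B3=T, B3=F, B4=T, B5=S, B6=T, B6=F, B7=S, B7=E
checked all size-1 subsets: none covers 12 outcomes (max 6/12)
checked all size-2 subsets: none covers 12 outcomes (max 11/12)
at size 3, {1, 5, 6} reaches all 12 outcomes; every lexicographically earlier size-3 subset fails

Answer: 1, 5, 6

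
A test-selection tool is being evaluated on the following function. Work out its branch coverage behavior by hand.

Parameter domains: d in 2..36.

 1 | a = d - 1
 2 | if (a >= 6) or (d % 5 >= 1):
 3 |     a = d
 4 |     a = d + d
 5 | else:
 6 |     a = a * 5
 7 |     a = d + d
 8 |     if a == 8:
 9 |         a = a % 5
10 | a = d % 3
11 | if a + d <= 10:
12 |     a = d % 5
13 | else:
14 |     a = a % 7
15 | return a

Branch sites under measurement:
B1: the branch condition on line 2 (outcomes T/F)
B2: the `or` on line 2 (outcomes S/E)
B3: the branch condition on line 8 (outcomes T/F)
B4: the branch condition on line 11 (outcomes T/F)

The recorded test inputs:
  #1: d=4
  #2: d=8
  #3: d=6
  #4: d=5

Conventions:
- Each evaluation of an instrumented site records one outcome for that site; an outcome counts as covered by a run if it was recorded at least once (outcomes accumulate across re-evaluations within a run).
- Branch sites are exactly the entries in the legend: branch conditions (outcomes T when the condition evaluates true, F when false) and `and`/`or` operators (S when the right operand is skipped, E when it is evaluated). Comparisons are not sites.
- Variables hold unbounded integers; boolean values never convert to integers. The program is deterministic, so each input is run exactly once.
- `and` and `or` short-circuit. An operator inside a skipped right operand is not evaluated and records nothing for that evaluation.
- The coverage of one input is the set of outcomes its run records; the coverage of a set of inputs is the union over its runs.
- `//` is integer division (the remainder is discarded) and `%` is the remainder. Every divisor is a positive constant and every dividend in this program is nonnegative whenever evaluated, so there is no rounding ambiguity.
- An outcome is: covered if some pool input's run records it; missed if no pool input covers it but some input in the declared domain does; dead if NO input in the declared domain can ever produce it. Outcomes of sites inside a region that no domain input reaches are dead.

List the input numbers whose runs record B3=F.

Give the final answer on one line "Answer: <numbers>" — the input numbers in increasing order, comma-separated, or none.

input #1 (d=4): misses B3=F
input #2 (d=8): misses B3=F
input #3 (d=6): misses B3=F
input #4 (d=5): covers B3=F

Answer: 4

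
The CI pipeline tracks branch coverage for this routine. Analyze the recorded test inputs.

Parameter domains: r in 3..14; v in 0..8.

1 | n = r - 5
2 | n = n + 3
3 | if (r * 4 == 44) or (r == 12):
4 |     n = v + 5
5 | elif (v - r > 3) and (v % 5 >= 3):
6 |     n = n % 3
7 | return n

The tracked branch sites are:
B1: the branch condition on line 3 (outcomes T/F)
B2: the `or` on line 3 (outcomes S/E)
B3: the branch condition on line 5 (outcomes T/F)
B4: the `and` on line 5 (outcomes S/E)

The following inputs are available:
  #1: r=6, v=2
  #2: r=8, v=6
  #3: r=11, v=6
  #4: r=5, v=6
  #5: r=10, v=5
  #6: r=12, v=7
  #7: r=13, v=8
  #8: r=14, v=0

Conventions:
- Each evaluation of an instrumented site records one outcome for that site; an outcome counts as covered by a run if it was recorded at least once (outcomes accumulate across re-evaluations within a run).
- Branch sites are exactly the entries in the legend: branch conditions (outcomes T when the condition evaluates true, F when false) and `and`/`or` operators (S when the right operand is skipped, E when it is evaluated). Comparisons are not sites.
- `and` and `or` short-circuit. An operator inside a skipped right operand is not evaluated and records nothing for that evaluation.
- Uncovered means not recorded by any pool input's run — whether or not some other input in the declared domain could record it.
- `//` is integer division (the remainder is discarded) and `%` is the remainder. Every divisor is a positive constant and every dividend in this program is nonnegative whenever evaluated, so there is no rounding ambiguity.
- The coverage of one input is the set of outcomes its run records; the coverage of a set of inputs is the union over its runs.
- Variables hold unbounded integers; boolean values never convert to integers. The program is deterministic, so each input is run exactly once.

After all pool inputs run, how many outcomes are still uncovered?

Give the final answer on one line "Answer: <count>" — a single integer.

run #1 (r=6, v=2) runs B2->E, B1->F, B4->S, B3->F; records B1=F, B2=E, B3=F, B4=S
run #2 (r=8, v=6) runs B2->E, B1->F, B4->S, B3->F; records B1=F, B2=E, B3=F, B4=S
run #3 (r=11, v=6) runs B2->S, B1->T; records B1=T, B2=S
run #4 (r=5, v=6) runs B2->E, B1->F, B4->S, B3->F; records B1=F, B2=E, B3=F, B4=S
run #5 (r=10, v=5) runs B2->E, B1->F, B4->S, B3->F; records B1=F, B2=E, B3=F, B4=S
run #6 (r=12, v=7) runs B2->E, B1->T; records B1=T, B2=E
run #7 (r=13, v=8) runs B2->E, B1->F, B4->S, B3->F; records B1=F, B2=E, B3=F, B4=S
run #8 (r=14, v=0) runs B2->E, B1->F, B4->S, B3->F; records B1=F, B2=E, B3=F, B4=S
union over the pool: B1=T, B1=F, B2=S, B2=E, B3=F, B4=S
uncovered (2 of 8): B3=T, B4=E

Answer: 2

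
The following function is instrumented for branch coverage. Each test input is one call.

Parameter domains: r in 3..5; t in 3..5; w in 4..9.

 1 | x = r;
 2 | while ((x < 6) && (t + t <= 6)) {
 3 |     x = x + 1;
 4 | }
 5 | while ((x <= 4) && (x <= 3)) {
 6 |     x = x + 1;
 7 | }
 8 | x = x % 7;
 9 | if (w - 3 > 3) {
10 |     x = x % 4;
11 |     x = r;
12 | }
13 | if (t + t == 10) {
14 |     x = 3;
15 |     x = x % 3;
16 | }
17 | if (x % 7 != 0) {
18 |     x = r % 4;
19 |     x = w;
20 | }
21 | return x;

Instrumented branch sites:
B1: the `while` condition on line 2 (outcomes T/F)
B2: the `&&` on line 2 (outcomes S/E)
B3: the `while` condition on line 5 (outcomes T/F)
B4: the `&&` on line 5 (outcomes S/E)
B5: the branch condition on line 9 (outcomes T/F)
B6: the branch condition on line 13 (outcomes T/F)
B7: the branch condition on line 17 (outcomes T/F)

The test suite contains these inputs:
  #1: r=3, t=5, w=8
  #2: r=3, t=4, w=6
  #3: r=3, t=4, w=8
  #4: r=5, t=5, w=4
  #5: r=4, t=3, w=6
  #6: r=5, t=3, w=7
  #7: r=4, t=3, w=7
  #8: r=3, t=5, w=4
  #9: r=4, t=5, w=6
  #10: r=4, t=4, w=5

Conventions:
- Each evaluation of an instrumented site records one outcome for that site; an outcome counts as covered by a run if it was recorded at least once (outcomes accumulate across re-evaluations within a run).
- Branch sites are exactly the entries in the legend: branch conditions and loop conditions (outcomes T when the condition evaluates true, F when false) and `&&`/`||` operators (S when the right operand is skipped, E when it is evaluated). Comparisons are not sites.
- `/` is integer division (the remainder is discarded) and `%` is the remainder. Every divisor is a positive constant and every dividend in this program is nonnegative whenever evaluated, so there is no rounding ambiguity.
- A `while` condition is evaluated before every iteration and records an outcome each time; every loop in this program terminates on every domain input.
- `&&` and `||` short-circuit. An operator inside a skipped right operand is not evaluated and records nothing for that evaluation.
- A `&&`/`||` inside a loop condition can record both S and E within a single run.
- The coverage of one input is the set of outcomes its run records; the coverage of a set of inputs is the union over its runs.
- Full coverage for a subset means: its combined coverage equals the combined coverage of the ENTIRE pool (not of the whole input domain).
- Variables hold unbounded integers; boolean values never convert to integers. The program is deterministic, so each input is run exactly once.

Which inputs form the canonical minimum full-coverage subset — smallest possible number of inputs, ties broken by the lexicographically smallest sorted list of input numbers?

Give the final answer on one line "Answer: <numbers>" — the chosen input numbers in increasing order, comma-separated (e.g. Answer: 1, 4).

test 1 (r=3, t=5, w=8) fires B2->E, B1->F, B4->E, B3->T, B4->E, B3->F, B5->T, B6->T, B7->F; hits B1=F, B2=E, B3=T, B3=F, B4=E, B5=T, B6=T, B7=F
test 2 (r=3, t=4, w=6) fires B2->E, B1->F, B4->E, B3->T, B4->E, B3->F, B5->F, B6->F, B7->T; hits B1=F, B2=E, B3=T, B3=F, B4=E, B5=F, B6=F, B7=T
test 3 (r=3, t=4, w=8) fires B2->E, B1->F, B4->E, B3->T, B4->E, B3->F, B5->T, B6->F, B7->T; hits B1=F, B2=E, B3=T, B3=F, B4=E, B5=T, B6=F, B7=T
test 4 (r=5, t=5, w=4) fires B2->E, B1->F, B4->S, B3->F, B5->F, B6->T, B7->F; hits B1=F, B2=E, B3=F, B4=S, B5=F, B6=T, B7=F
test 5 (r=4, t=3, w=6) fires B2->E, B1->T, B2->E, B1->T, B2->S, B1->F, B4->S, B3->F, B5->F, B6->F, B7->T; hits B1=T, B1=F, B2=S, B2=E, B3=F, B4=S, B5=F, B6=F, B7=T
test 6 (r=5, t=3, w=7) fires B2->E, B1->T, B2->S, B1->F, B4->S, B3->F, B5->T, B6->F, B7->T; hits B1=T, B1=F, B2=S, B2=E, B3=F, B4=S, B5=T, B6=F, B7=T
test 7 (r=4, t=3, w=7) fires B2->E, B1->T, B2->E, B1->T, B2->S, B1->F, B4->S, B3->F, B5->T, B6->F, B7->T; hits B1=T, B1=F, B2=S, B2=E, B3=F, B4=S, B5=T, B6=F, B7=T
test 8 (r=3, t=5, w=4) fires B2->E, B1->F, B4->E, B3->T, B4->E, B3->F, B5->F, B6->T, B7->F; hits B1=F, B2=E, B3=T, B3=F, B4=E, B5=F, B6=T, B7=F
test 9 (r=4, t=5, w=6) fires B2->E, B1->F, B4->E, B3->F, B5->F, B6->T, B7->F; hits B1=F, B2=E, B3=F, B4=E, B5=F, B6=T, B7=F
test 10 (r=4, t=4, w=5) fires B2->E, B1->F, B4->E, B3->F, B5->F, B6->F, B7->T; hits B1=F, B2=E, B3=F, B4=E, B5=F, B6=F, B7=T
union over all inputs: B1=T, B1=F, B2=S, B2=E, B3=T, B3=F, B4=S, B4=E, B5=T, B5=F, B6=T, B6=F, B7=T, B7=F (14 outcomes)
every size-1 subset falls short of the 14 outcomes (best: 9/14)
size 2: inputs {1, 5} cover all 14 outcomes, and no lexicographically smaller subset of this size does

Answer: 1, 5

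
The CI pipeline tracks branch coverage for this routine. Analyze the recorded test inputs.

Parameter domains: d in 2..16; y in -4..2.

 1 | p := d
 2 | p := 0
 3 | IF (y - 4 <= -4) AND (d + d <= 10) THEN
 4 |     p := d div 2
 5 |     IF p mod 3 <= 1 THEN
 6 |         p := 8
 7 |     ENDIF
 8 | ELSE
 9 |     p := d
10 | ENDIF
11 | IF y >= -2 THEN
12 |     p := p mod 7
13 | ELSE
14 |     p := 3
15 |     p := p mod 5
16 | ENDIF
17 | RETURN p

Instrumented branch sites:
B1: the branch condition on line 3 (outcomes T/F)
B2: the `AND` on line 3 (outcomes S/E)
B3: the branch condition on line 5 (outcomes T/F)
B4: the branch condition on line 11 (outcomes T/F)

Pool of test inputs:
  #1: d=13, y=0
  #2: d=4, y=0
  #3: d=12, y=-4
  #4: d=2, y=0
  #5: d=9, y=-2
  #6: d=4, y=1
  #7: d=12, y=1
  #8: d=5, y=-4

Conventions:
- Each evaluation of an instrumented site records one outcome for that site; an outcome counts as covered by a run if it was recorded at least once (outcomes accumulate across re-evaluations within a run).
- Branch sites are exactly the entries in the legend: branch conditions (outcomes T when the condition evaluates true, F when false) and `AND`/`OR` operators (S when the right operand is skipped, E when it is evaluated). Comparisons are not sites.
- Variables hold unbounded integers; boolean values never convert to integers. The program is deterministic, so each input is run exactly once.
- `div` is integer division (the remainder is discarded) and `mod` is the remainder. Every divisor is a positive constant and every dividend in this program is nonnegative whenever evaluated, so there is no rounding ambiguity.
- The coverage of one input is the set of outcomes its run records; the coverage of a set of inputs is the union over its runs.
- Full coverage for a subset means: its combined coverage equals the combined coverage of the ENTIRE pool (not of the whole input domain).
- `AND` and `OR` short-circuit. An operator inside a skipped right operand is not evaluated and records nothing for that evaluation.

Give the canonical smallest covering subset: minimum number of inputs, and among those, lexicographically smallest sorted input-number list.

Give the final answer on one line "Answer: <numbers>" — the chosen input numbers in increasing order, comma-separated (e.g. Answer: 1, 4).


run #1 (d=13, y=0) runs B2->E, B1->F, B4->T; records B1=F, B2=E, B4=T
run #2 (d=4, y=0) runs B2->E, B1->T, B3->F, B4->T; records B1=T, B2=E, B3=F, B4=T
run #3 (d=12, y=-4) runs B2->E, B1->F, B4->F; records B1=F, B2=E, B4=F
run #4 (d=2, y=0) runs B2->E, B1->T, B3->T, B4->T; records B1=T, B2=E, B3=T, B4=T
run #5 (d=9, y=-2) runs B2->E, B1->F, B4->T; records B1=F, B2=E, B4=T
run #6 (d=4, y=1) runs B2->S, B1->F, B4->T; records B1=F, B2=S, B4=T
run #7 (d=12, y=1) runs B2->S, B1->F, B4->T; records B1=F, B2=S, B4=T
run #8 (d=5, y=-4) runs B2->E, B1->T, B3->F, B4->F; records B1=T, B2=E, B3=F, B4=F
pool-wide coverage (8 outcomes): B1=T, B1=F, B2=S, B2=E, B3=T, B3=F, B4=T, B4=F
no size-1 subset reaches all 8 outcomes (best union: 4/8)
no size-2 subset reaches all 8 outcomes (best union: 7/8)
inputs {4, 6, 8} (size 3) cover everything; no size-3 subset with a lexicographically smaller index list covers all 8
Answer: 4, 6, 8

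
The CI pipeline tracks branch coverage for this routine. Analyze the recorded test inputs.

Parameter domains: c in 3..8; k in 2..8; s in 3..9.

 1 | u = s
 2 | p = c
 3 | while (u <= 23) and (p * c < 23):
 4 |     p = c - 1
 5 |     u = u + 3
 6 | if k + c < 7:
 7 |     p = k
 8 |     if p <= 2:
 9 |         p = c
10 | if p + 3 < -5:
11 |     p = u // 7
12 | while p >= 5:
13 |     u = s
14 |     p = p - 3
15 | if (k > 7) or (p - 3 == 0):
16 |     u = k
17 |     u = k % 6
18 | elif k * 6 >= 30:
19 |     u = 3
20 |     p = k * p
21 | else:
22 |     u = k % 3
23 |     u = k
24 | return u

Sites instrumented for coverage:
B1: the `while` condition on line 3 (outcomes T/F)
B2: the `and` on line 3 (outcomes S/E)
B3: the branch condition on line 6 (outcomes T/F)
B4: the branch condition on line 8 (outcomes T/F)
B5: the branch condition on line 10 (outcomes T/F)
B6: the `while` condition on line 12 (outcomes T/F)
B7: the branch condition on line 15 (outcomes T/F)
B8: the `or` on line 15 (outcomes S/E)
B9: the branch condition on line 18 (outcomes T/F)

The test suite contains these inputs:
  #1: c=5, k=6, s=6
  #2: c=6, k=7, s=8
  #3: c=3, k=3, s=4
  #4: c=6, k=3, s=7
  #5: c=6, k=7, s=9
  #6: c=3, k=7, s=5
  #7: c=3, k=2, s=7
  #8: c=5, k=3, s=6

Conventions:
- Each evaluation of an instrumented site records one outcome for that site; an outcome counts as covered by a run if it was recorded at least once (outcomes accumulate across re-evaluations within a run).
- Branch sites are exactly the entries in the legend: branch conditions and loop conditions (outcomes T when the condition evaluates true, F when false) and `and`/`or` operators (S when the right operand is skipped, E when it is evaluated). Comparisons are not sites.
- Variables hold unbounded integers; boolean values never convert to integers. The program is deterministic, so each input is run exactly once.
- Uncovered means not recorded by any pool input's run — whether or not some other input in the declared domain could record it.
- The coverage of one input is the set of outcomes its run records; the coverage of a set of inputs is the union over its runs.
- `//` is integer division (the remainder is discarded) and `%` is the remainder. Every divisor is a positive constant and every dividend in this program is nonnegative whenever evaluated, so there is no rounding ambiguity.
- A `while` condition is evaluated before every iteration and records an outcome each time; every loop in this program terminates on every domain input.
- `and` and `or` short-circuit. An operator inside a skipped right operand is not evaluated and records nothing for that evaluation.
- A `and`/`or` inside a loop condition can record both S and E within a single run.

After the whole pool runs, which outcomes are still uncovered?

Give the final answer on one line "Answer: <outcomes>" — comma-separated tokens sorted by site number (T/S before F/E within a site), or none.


run #1 (c=5, k=6, s=6) runs B2->E, B1->F, B3->F, B5->F, B6->T, B6->F, B8->E, B7->F, B9->T; records B1=F, B2=E, B3=F, B5=F, B6=T, B6=F, B7=F, B8=E, B9=T
run #2 (c=6, k=7, s=8) runs B2->E, B1->F, B3->F, B5->F, B6->T, B6->F, B8->E, B7->T; records B1=F, B2=E, B3=F, B5=F, B6=T, B6=F, B7=T, B8=E
run #3 (c=3, k=3, s=4) runs B2->E, B1->T, B2->E, B1->T, B2->E, B1->T, B2->E, B1->T, B2->E, B1->T, B2->E, B1->T, B2->E, B1->T, ...; records B1=T, B1=F, B2=S, B2=E, B3=T, B4=F, B5=F, B6=F, B7=T, B8=E
run #4 (c=6, k=3, s=7) runs B2->E, B1->F, B3->F, B5->F, B6->T, B6->F, B8->E, B7->T; records B1=F, B2=E, B3=F, B5=F, B6=T, B6=F, B7=T, B8=E
run #5 (c=6, k=7, s=9) runs B2->E, B1->F, B3->F, B5->F, B6->T, B6->F, B8->E, B7->T; records B1=F, B2=E, B3=F, B5=F, B6=T, B6=F, B7=T, B8=E
run #6 (c=3, k=7, s=5) runs B2->E, B1->T, B2->E, B1->T, B2->E, B1->T, B2->E, B1->T, B2->E, B1->T, B2->E, B1->T, B2->E, B1->T, ...; records B1=T, B1=F, B2=S, B2=E, B3=F, B5=F, B6=F, B7=F, B8=E, B9=T
run #7 (c=3, k=2, s=7) runs B2->E, B1->T, B2->E, B1->T, B2->E, B1->T, B2->E, B1->T, B2->E, B1->T, B2->E, B1->T, B2->S, B1->F, ...; records B1=T, B1=F, B2=S, B2=E, B3=T, B4=T, B5=F, B6=F, B7=T, B8=E
run #8 (c=5, k=3, s=6) runs B2->E, B1->F, B3->F, B5->F, B6->T, B6->F, B8->E, B7->F, B9->F; records B1=F, B2=E, B3=F, B5=F, B6=T, B6=F, B7=F, B8=E, B9=F
union over the pool: B1=T, B1=F, B2=S, B2=E, B3=T, B3=F, B4=T, B4=F, B5=F, B6=T, B6=F, B7=T, B7=F, B8=E, B9=T, B9=F
uncovered (2 of 18): B5=T, B8=S
Answer: B5=T, B8=S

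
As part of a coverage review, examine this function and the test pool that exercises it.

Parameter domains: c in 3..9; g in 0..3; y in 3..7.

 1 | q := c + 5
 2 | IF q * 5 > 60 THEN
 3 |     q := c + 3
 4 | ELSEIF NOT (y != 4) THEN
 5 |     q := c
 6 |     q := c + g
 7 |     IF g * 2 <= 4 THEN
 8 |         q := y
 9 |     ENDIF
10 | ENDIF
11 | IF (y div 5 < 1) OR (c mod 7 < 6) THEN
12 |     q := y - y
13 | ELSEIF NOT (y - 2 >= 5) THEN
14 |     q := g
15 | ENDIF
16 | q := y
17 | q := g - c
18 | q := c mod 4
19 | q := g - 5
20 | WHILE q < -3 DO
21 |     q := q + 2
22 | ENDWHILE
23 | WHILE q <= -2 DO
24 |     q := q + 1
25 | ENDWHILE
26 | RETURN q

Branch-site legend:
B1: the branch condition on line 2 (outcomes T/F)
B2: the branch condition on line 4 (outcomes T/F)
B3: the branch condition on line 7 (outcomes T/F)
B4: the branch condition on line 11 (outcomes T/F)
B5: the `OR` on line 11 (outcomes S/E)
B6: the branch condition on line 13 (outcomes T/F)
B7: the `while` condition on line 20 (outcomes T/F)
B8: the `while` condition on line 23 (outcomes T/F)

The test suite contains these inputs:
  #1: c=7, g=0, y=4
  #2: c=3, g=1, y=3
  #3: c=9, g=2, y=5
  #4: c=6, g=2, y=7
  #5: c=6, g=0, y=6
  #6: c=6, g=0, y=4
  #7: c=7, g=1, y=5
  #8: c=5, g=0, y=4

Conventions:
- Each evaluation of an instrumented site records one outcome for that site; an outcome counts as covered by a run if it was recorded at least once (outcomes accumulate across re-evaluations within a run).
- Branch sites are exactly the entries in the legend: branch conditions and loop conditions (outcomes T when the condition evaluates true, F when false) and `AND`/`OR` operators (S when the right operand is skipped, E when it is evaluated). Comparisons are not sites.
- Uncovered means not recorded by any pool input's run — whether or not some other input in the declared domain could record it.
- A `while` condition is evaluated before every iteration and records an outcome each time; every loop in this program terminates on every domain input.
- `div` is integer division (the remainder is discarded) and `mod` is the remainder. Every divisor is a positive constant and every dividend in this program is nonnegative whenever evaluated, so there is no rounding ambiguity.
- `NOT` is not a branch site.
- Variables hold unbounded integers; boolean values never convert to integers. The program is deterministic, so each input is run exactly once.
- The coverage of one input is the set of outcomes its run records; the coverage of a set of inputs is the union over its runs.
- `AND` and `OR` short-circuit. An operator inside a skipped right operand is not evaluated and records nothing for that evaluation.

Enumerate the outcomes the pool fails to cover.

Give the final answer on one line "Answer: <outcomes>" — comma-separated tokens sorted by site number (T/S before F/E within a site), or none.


test 1 (c=7, g=0, y=4) fires B1->F, B2->T, B3->T, B5->S, B4->T, B7->T, B7->F, B8->T, B8->T, B8->F; hits B1=F, B2=T, B3=T, B4=T, B5=S, B7=T, B7=F, B8=T, B8=F
test 2 (c=3, g=1, y=3) fires B1->F, B2->F, B5->S, B4->T, B7->T, B7->F, B8->T, B8->F; hits B1=F, B2=F, B4=T, B5=S, B7=T, B7=F, B8=T, B8=F
test 3 (c=9, g=2, y=5) fires B1->T, B5->E, B4->T, B7->F, B8->T, B8->T, B8->F; hits B1=T, B4=T, B5=E, B7=F, B8=T, B8=F
test 4 (c=6, g=2, y=7) fires B1->F, B2->F, B5->E, B4->F, B6->F, B7->F, B8->T, B8->T, B8->F; hits B1=F, B2=F, B4=F, B5=E, B6=F, B7=F, B8=T, B8=F
test 5 (c=6, g=0, y=6) fires B1->F, B2->F, B5->E, B4->F, B6->T, B7->T, B7->F, B8->T, B8->T, B8->F; hits B1=F, B2=F, B4=F, B5=E, B6=T, B7=T, B7=F, B8=T, B8=F
test 6 (c=6, g=0, y=4) fires B1->F, B2->T, B3->T, B5->S, B4->T, B7->T, B7->F, B8->T, B8->T, B8->F; hits B1=F, B2=T, B3=T, B4=T, B5=S, B7=T, B7=F, B8=T, B8=F
test 7 (c=7, g=1, y=5) fires B1->F, B2->F, B5->E, B4->T, B7->T, B7->F, B8->T, B8->F; hits B1=F, B2=F, B4=T, B5=E, B7=T, B7=F, B8=T, B8=F
test 8 (c=5, g=0, y=4) fires B1->F, B2->T, B3->T, B5->S, B4->T, B7->T, B7->F, B8->T, B8->T, B8->F; hits B1=F, B2=T, B3=T, B4=T, B5=S, B7=T, B7=F, B8=T, B8=F
union over the pool: B1=T, B1=F, B2=T, B2=F, B3=T, B4=T, B4=F, B5=S, B5=E, B6=T, B6=F, B7=T, B7=F, B8=T, B8=F
uncovered (1 of 16): B3=F
Answer: B3=F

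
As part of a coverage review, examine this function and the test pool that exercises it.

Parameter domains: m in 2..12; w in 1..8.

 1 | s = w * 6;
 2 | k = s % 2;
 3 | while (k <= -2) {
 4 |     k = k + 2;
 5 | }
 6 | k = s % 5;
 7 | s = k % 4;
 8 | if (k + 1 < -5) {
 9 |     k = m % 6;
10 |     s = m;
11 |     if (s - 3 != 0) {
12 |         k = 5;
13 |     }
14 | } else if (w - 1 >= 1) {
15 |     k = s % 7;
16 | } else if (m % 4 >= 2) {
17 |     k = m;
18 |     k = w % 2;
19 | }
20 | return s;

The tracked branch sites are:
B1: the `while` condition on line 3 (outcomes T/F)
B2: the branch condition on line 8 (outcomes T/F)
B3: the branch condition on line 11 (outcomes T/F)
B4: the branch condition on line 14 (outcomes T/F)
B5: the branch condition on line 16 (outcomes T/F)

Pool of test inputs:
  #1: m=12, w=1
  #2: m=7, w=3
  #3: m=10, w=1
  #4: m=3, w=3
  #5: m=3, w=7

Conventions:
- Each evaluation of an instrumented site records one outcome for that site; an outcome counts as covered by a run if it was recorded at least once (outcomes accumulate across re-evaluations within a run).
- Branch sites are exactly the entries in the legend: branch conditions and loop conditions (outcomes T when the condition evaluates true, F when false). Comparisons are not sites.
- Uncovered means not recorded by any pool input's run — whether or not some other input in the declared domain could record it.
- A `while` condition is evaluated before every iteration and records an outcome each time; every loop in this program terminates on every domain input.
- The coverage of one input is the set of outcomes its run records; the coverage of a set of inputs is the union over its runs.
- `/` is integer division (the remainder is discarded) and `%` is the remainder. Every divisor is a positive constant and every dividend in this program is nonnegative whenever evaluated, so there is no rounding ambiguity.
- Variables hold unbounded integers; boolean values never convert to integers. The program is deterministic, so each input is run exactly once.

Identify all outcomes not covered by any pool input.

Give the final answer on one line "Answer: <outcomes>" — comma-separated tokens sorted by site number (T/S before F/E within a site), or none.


input #1 (m=12, w=1): events B1->F, B2->F, B4->F, B5->F; covers B1=F, B2=F, B4=F, B5=F
input #2 (m=7, w=3): events B1->F, B2->F, B4->T; covers B1=F, B2=F, B4=T
input #3 (m=10, w=1): events B1->F, B2->F, B4->F, B5->T; covers B1=F, B2=F, B4=F, B5=T
input #4 (m=3, w=3): events B1->F, B2->F, B4->T; covers B1=F, B2=F, B4=T
input #5 (m=3, w=7): events B1->F, B2->F, B4->T; covers B1=F, B2=F, B4=T
union over the pool: B1=F, B2=F, B4=T, B4=F, B5=T, B5=F
uncovered (4 of 10): B1=T, B2=T, B3=T, B3=F
Answer: B1=T, B2=T, B3=T, B3=F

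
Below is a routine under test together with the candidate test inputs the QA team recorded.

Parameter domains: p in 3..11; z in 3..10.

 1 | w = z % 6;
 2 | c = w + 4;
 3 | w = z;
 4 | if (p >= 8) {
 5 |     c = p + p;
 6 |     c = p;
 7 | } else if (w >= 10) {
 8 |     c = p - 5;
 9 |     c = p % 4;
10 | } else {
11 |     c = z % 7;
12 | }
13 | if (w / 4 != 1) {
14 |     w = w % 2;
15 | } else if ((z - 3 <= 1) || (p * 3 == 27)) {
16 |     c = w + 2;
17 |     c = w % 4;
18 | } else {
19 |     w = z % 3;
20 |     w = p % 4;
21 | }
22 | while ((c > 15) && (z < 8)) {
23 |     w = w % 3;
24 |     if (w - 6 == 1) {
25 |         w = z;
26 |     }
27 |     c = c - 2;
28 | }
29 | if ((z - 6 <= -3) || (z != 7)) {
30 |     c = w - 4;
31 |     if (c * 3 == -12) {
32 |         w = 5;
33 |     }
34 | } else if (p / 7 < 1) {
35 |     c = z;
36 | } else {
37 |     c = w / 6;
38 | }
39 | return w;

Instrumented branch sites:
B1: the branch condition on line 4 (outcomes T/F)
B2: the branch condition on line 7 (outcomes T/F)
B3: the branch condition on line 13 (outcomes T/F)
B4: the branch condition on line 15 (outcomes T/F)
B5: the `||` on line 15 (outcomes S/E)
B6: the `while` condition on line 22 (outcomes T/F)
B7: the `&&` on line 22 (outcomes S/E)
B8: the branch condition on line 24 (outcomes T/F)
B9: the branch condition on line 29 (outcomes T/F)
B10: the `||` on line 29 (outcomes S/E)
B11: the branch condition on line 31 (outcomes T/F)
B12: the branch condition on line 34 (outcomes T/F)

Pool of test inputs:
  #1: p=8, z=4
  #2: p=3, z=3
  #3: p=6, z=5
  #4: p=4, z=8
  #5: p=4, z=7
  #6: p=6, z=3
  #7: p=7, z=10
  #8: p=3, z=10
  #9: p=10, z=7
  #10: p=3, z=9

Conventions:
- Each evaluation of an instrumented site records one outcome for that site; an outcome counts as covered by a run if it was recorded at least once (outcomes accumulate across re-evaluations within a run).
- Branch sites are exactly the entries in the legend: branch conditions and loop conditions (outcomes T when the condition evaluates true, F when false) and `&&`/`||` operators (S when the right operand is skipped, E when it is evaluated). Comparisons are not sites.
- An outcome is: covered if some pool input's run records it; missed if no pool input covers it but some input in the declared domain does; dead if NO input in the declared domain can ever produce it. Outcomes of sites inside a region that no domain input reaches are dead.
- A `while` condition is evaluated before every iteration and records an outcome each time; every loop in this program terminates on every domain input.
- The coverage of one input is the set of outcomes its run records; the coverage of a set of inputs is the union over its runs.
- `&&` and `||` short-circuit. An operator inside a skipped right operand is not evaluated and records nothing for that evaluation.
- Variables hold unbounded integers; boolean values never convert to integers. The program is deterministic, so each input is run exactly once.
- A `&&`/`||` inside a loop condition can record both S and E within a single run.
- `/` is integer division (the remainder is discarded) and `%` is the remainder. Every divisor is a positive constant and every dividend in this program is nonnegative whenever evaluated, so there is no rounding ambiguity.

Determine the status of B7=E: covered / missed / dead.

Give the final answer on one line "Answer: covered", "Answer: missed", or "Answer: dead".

no pool input records B7=E
checking all 72 inputs in the declared domain: B7=E is never recorded -> dead

Answer: dead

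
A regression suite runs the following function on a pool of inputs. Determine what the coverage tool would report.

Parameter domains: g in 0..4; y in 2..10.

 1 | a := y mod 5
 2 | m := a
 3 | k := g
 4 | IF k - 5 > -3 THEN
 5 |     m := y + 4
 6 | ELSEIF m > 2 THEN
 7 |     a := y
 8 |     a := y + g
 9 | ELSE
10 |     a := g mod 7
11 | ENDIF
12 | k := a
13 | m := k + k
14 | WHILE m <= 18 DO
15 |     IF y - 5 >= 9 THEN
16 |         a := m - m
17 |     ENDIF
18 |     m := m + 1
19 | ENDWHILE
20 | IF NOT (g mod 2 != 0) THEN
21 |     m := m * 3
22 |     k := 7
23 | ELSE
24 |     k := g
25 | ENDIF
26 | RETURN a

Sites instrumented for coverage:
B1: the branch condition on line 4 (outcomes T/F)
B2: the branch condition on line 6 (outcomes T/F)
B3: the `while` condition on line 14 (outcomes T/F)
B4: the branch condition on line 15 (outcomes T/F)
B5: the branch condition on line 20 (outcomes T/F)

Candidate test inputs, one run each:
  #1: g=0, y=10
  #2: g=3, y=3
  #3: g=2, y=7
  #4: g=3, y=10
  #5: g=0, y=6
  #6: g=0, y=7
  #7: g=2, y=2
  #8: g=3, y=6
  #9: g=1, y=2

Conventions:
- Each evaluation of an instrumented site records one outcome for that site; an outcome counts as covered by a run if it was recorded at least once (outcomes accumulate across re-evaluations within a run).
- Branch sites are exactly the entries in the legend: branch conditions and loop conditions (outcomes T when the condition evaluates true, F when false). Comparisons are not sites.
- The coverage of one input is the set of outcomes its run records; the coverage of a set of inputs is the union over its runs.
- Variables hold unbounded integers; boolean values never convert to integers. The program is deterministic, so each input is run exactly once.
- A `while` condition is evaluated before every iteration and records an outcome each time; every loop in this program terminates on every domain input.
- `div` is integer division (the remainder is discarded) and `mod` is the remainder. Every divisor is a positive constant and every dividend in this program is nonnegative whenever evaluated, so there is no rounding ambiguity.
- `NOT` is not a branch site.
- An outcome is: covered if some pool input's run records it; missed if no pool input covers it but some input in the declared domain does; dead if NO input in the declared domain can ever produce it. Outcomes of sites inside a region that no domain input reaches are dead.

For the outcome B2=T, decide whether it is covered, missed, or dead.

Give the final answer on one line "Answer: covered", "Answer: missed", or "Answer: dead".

no pool input records B2=T
but domain input (g=0, y=3) does record it -> reachable, so missed

Answer: missed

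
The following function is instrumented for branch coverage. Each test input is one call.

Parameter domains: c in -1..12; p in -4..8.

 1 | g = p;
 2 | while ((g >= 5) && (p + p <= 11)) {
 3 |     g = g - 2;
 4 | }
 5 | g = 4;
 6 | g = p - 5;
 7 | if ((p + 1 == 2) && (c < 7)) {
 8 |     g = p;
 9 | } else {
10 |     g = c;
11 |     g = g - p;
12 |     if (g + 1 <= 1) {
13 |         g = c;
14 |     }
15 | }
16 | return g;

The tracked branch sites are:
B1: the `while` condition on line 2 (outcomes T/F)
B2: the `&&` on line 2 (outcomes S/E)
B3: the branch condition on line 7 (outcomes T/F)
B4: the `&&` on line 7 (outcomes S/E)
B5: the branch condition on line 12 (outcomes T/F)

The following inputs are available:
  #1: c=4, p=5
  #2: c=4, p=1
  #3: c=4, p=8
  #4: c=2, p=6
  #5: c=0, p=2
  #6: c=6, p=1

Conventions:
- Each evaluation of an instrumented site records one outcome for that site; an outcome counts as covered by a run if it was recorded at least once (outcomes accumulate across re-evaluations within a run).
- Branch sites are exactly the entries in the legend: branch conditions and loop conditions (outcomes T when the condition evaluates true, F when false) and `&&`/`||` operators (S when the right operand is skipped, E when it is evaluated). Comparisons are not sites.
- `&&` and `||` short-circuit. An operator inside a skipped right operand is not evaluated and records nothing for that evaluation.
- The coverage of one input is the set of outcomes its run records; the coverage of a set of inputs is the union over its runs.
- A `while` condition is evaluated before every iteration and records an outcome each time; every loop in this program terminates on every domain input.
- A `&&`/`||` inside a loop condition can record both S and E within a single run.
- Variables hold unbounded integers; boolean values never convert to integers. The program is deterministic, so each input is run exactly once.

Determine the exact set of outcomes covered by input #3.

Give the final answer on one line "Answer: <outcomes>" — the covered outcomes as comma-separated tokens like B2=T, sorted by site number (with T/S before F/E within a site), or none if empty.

Tracing the run of input #3 (c=4, p=8):
  B2->E, B1->F, B4->S, B3->F, B5->T
distinct outcomes covered: B1=F, B2=E, B3=F, B4=S, B5=T

Answer: B1=F, B2=E, B3=F, B4=S, B5=T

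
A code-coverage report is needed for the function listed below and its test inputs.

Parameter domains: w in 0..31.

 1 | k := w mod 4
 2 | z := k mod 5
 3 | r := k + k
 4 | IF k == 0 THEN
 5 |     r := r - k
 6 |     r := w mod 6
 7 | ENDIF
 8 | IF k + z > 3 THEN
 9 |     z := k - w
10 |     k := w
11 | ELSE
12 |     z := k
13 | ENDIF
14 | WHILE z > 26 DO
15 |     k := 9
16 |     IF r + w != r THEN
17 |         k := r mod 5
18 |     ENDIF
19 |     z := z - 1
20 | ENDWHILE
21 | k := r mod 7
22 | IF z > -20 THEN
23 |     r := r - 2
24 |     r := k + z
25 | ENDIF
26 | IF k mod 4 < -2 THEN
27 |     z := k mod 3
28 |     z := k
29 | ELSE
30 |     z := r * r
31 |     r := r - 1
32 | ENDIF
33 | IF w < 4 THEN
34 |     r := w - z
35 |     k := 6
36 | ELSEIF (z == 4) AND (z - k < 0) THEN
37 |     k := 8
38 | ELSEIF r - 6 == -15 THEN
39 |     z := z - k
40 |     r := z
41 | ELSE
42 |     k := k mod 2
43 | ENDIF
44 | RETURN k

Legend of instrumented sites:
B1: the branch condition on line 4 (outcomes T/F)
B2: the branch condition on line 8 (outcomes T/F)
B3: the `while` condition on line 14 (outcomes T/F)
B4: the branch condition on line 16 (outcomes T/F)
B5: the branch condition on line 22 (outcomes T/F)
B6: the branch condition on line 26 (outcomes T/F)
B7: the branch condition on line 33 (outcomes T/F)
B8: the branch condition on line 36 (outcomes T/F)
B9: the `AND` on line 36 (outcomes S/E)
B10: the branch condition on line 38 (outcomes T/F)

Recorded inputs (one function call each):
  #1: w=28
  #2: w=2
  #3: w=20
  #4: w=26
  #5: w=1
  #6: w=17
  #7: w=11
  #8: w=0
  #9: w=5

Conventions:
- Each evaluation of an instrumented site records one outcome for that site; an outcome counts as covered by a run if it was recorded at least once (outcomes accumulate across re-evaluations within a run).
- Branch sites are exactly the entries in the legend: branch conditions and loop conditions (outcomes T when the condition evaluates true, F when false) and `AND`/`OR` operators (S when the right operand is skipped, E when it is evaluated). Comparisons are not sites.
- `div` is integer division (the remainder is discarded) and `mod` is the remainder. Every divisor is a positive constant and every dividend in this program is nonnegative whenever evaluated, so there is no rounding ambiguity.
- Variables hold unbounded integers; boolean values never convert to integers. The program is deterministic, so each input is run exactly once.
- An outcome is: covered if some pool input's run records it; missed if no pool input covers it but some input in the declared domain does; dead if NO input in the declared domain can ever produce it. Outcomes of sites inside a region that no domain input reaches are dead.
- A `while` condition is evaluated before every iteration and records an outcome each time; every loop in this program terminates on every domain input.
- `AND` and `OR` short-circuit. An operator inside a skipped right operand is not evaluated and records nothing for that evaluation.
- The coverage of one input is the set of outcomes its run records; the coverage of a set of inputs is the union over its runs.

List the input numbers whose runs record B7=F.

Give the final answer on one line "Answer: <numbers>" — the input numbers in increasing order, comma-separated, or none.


input #1 (w=28): produces B7=F
input #2 (w=2): does not produce B7=F
input #3 (w=20): produces B7=F
input #4 (w=26): produces B7=F
input #5 (w=1): does not produce B7=F
input #6 (w=17): produces B7=F
input #7 (w=11): produces B7=F
input #8 (w=0): does not produce B7=F
input #9 (w=5): produces B7=F
Answer: 1, 3, 4, 6, 7, 9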